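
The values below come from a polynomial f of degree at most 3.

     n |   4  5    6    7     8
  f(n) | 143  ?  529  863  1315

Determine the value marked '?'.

The 4 known points determine the degree-3 polynomial uniquely.
Write f(n) = an^3 + bn^2 + cn + d. Substituting each data point gives a linear system:
  64a + 16b + 4c + d = 143
  216a + 36b + 6c + d = 529
  343a + 49b + 7c + d = 863
  512a + 64b + 8c + d = 1315
Solving the system yields a = 3, b = -4, c = 5, d = -5.
So f(n) = 3n^3 - 4n^2 + 5n - 5.
Then f(5) = 295.

295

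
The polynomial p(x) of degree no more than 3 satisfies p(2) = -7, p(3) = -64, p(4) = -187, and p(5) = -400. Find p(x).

p(x) = -4x^3 + 3x^2 + 4x + 5

Write p(x) = ax^3 + bx^2 + cx + d. Substituting each data point gives a linear system:
  8a + 4b + 2c + d = -7
  27a + 9b + 3c + d = -64
  64a + 16b + 4c + d = -187
  125a + 25b + 5c + d = -400
Solving the system yields a = -4, b = 3, c = 4, d = 5.
So p(x) = -4x³ + 3x² + 4x + 5.
Check: p(5) = -400. ✓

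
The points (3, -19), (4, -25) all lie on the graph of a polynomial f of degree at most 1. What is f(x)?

f(x) = -6x - 1

Write f(x) = ax + b. Substituting each data point gives a linear system:
  3a + b = -19
  4a + b = -25
Solving the system yields a = -6, b = -1.
So f(x) = -6x - 1.
Check: f(3) = -19. ✓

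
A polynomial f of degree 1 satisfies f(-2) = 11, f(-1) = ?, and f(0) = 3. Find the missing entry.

7

The 2 known points determine the degree-1 polynomial uniquely.
Write f(s) = as + b. Substituting each data point gives a linear system:
  -2a + b = 11
  b = 3
Solving the system yields a = -4, b = 3.
So f(s) = -4s + 3.
Then f(-1) = 7.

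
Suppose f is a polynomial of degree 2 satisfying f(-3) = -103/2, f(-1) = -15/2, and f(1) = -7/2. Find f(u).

f(u) = -5u^2 + 2u - 1/2

Using the Lagrange interpolation formula with nodes -3, -1, 1:
  L_0(u) = (u + 1)(u - 1) / 8
  L_1(u) = (u + 3)(u - 1) / -4
  L_2(u) = (u + 3)(u + 1) / 8
Then f(u) = -103/2·L_0(u) - 15/2·L_1(u) - 7/2·L_2(u).
Expanding and collecting terms gives f(u) = -5u^2 + 2u - 1/2.
Check: f(1) = -7/2. ✓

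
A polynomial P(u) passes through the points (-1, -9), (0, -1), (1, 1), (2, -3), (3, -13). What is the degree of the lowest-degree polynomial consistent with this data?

2

Forward differences of the values at u = -1, 0, 1, 2, 3:
  P  : -9  -1  1  -3  -13
  Δ  : 8  2  -4  -10
  Δ^2: -6  -6  -6
  Δ^3: 0  0
  Δ^4: 0
The second differences are constant (-6) and nonzero, while all higher differences vanish, so the minimal degree is 2.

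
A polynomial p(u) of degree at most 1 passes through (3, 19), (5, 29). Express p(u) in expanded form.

p(u) = 5u + 4

Using the Lagrange interpolation formula with nodes 3, 5:
  L_0(u) = (u - 5) / -2
  L_1(u) = (u - 3) / 2
Then p(u) = 19·L_0(u) + 29·L_1(u).
Expanding and collecting terms gives p(u) = 5u + 4.
Check: p(5) = 29. ✓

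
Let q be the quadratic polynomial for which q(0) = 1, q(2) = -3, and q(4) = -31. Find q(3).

Write q(t) = at^2 + bt + c. Substituting each data point gives a linear system:
  c = 1
  4a + 2b + c = -3
  16a + 4b + c = -31
Solving the system yields a = -3, b = 4, c = 1.
So q(t) = -3t² + 4t + 1.
Then q(3) = -14.

-14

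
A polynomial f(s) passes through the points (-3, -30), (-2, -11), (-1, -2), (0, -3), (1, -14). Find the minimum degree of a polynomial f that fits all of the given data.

2

Forward differences of the values at s = -3, -2, -1, 0, 1:
  f  : -30  -11  -2  -3  -14
  Δ  : 19  9  -1  -11
  Δ^2: -10  -10  -10
  Δ^3: 0  0
  Δ^4: 0
The second differences are constant (-10) and nonzero, while all higher differences vanish, so the minimal degree is 2.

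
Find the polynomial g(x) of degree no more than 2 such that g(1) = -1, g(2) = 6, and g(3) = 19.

Write g(x) = ax^2 + bx + c. Substituting each data point gives a linear system:
  a + b + c = -1
  4a + 2b + c = 6
  9a + 3b + c = 19
Solving the system yields a = 3, b = -2, c = -2.
So g(x) = 3x^2 - 2x - 2.
Check: g(2) = 6. ✓

g(x) = 3x^2 - 2x - 2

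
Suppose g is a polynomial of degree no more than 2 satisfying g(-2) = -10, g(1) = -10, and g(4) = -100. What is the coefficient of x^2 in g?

Write g(x) = ax^2 + bx + c. Substituting each data point gives a linear system:
  4a - 2b + c = -10
  a + b + c = -10
  16a + 4b + c = -100
Solving the system yields a = -5, b = -5, c = 0.
So g(x) = -5x^2 - 5x.
The leading coefficient is -5.

-5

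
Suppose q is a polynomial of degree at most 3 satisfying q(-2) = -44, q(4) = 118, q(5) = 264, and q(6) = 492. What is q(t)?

Write q(t) = at^3 + bt^2 + ct + d. Substituting each data point gives a linear system:
  -8a + 4b - 2c + d = -44
  64a + 16b + 4c + d = 118
  125a + 25b + 5c + d = 264
  216a + 36b + 6c + d = 492
Solving the system yields a = 3, b = -4, c = -1, d = -6.
So q(t) = 3t^3 - 4t^2 - t - 6.
Check: q(-2) = -44. ✓

q(t) = 3t^3 - 4t^2 - t - 6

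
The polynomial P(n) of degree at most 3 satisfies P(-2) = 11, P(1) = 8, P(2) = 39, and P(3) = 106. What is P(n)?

Write P(n) = an^3 + bn^2 + cn + d. Substituting each data point gives a linear system:
  -8a + 4b - 2c + d = 11
  a + b + c + d = 8
  8a + 4b + 2c + d = 39
  27a + 9b + 3c + d = 106
Solving the system yields a = 2, b = 6, c = -1, d = 1.
So P(n) = 2n^3 + 6n^2 - n + 1.
Check: P(3) = 106. ✓

P(n) = 2n^3 + 6n^2 - n + 1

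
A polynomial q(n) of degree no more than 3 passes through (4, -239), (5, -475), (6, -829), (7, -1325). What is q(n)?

q(n) = -4n^3 + n^2 - n + 5

Using the Lagrange interpolation formula with nodes 4, 5, 6, 7:
  L_0(n) = (n - 5)(n - 6)(n - 7) / -6
  L_1(n) = (n - 4)(n - 6)(n - 7) / 2
  L_2(n) = (n - 4)(n - 5)(n - 7) / -2
  L_3(n) = (n - 4)(n - 5)(n - 6) / 6
Then q(n) = -239·L_0(n) - 475·L_1(n) - 829·L_2(n) - 1325·L_3(n).
Expanding and collecting terms gives q(n) = -4n³ + n² - n + 5.
Check: q(7) = -1325. ✓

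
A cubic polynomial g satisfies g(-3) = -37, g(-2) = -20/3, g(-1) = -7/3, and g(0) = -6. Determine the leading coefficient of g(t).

Write g(t) = at^3 + bt^2 + ct + d. Substituting each data point gives a linear system:
  -27a + 9b - 3c + d = -37
  -8a + 4b - 2c + d = -20/3
  -a + b - c + d = -7/3
  d = -6
Solving the system yields a = 3, b = 5, c = -5/3, d = -6.
So g(t) = 3t^3 + 5t^2 - (5/3)t - 6.
The leading coefficient is 3.

3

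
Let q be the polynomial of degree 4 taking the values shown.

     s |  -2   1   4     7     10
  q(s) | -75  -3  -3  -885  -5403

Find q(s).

Write q(s) = as^4 + bs^3 + cs^2 + ds + e. Substituting each data point gives a linear system:
  16a - 8b + 4c - 2d + e = -75
  a + b + c + d + e = -3
  256a + 64b + 16c + 4d + e = -3
  2401a + 343b + 49c + 7d + e = -885
  10000a + 1000b + 100c + 10d + e = -5403
Solving the system yields a = -1, b = 5, c = -4, d = 0, e = -3.
So q(s) = -s^4 + 5s^3 - 4s^2 - 3.
Check: q(-2) = -75. ✓

q(s) = -s^4 + 5s^3 - 4s^2 - 3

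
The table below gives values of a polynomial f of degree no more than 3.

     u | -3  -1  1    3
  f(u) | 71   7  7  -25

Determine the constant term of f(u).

5

Write f(u) = au^3 + bu^2 + cu + d. Substituting each data point gives a linear system:
  -27a + 9b - 3c + d = 71
  -a + b - c + d = 7
  a + b + c + d = 7
  27a + 9b + 3c + d = -25
Solving the system yields a = -2, b = 2, c = 2, d = 5.
So f(u) = -2u³ + 2u² + 2u + 5.
The constant term is 5.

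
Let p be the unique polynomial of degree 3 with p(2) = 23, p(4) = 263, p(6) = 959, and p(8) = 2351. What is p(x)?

p(x) = 5x^3 - 3x^2 - 2x - 1

Using the Lagrange interpolation formula with nodes 2, 4, 6, 8:
  L_0(x) = (x - 4)(x - 6)(x - 8) / -48
  L_1(x) = (x - 2)(x - 6)(x - 8) / 16
  L_2(x) = (x - 2)(x - 4)(x - 8) / -16
  L_3(x) = (x - 2)(x - 4)(x - 6) / 48
Then p(x) = 23·L_0(x) + 263·L_1(x) + 959·L_2(x) + 2351·L_3(x).
Expanding and collecting terms gives p(x) = 5x³ - 3x² - 2x - 1.
Check: p(2) = 23. ✓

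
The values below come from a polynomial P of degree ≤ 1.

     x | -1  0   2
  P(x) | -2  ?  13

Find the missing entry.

3

The 2 known points determine the degree-1 polynomial uniquely.
Write P(x) = ax + b. Substituting each data point gives a linear system:
  -a + b = -2
  2a + b = 13
Solving the system yields a = 5, b = 3.
So P(x) = 5x + 3.
Then P(0) = 3.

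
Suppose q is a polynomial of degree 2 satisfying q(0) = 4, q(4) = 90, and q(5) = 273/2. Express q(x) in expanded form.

q(x) = 5x^2 + (3/2)x + 4

Write q(x) = ax^2 + bx + c. Substituting each data point gives a linear system:
  c = 4
  16a + 4b + c = 90
  25a + 5b + c = 273/2
Solving the system yields a = 5, b = 3/2, c = 4.
So q(x) = 5x² + (3/2)x + 4.
Check: q(0) = 4. ✓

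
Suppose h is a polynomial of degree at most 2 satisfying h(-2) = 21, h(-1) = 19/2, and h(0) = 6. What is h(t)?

h(t) = 4t^2 + (1/2)t + 6

Write h(t) = at^2 + bt + c. Substituting each data point gives a linear system:
  4a - 2b + c = 21
  a - b + c = 19/2
  c = 6
Solving the system yields a = 4, b = 1/2, c = 6.
So h(t) = 4t^2 + (1/2)t + 6.
Check: h(-1) = 19/2. ✓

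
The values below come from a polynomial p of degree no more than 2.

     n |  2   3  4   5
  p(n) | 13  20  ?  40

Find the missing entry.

The 3 known points determine the degree-2 polynomial uniquely.
Write p(n) = an^2 + bn + c. Substituting each data point gives a linear system:
  4a + 2b + c = 13
  9a + 3b + c = 20
  25a + 5b + c = 40
Solving the system yields a = 1, b = 2, c = 5.
So p(n) = n^2 + 2n + 5.
Then p(4) = 29.

29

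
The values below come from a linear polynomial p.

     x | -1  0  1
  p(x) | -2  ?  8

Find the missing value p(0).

The 2 known points determine the degree-1 polynomial uniquely.
Write p(x) = ax + b. Substituting each data point gives a linear system:
  -a + b = -2
  a + b = 8
Solving the system yields a = 5, b = 3.
So p(x) = 5x + 3.
Then p(0) = 3.

3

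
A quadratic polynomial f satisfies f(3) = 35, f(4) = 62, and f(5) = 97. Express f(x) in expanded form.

f(x) = 4x^2 - x + 2

Using the Lagrange interpolation formula with nodes 3, 4, 5:
  L_0(x) = (x - 4)(x - 5) / 2
  L_1(x) = (x - 3)(x - 5) / -1
  L_2(x) = (x - 3)(x - 4) / 2
Then f(x) = 35·L_0(x) + 62·L_1(x) + 97·L_2(x).
Expanding and collecting terms gives f(x) = 4x² - x + 2.
Check: f(4) = 62. ✓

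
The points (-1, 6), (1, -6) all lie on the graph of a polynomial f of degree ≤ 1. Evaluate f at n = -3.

18

Write f(n) = an + b. Substituting each data point gives a linear system:
  -a + b = 6
  a + b = -6
Solving the system yields a = -6, b = 0.
So f(n) = -6n.
Then f(-3) = 18.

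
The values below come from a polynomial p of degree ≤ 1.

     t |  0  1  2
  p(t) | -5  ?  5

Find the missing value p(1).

0

The 2 known points determine the degree-1 polynomial uniquely.
Write p(t) = at + b. Substituting each data point gives a linear system:
  b = -5
  2a + b = 5
Solving the system yields a = 5, b = -5.
So p(t) = 5t - 5.
Then p(1) = 0.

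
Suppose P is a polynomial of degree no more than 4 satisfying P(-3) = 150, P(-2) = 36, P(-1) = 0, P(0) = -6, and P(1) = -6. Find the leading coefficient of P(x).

Write P(x) = ax^4 + bx^3 + cx^2 + dx + e. Substituting each data point gives a linear system:
  81a - 27b + 9c - 3d + e = 150
  16a - 8b + 4c - 2d + e = 36
  a - b + c - d + e = 0
  e = -6
  a + b + c + d + e = -6
Solving the system yields a = 1, b = -2, c = 2, d = -1, e = -6.
So P(x) = x^4 - 2x^3 + 2x^2 - x - 6.
The leading coefficient is 1.

1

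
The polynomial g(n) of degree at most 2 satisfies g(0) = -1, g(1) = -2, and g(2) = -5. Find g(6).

Write g(n) = an^2 + bn + c. Substituting each data point gives a linear system:
  c = -1
  a + b + c = -2
  4a + 2b + c = -5
Solving the system yields a = -1, b = 0, c = -1.
So g(n) = -n² - 1.
Then g(6) = -37.

-37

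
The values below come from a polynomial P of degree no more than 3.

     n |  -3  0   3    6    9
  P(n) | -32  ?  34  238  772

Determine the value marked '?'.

The 4 known points determine the degree-3 polynomial uniquely.
Write P(n) = an^3 + bn^2 + cn + d. Substituting each data point gives a linear system:
  -27a + 9b - 3c + d = -32
  27a + 9b + 3c + d = 34
  216a + 36b + 6c + d = 238
  729a + 81b + 9c + d = 772
Solving the system yields a = 1, b = 1/3, c = 2, d = -2.
So P(n) = n^3 + (1/3)n^2 + 2n - 2.
Then P(0) = -2.

-2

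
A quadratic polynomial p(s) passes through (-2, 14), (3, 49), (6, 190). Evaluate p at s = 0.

Write p(s) = as^2 + bs + c. Substituting each data point gives a linear system:
  4a - 2b + c = 14
  9a + 3b + c = 49
  36a + 6b + c = 190
Solving the system yields a = 5, b = 2, c = -2.
So p(s) = 5s^2 + 2s - 2.
Then p(0) = -2.

-2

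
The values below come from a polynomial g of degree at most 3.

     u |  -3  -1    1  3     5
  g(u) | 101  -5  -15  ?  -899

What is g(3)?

On equispaced nodes a degree-3 polynomial has vanishing fourth forward difference, so
  g(-3) - 4·g(-1) + 6·g(1) - 4·g(3) + g(5) = 0.
Substituting the known values and solving for g(3):
  -4·g(3) = 868
  g(3) = -217.

-217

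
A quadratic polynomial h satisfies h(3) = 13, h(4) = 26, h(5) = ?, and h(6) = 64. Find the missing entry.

43

On equispaced nodes a degree-2 polynomial has vanishing third forward difference, so
  - h(3) + 3·h(4) - 3·h(5) + h(6) = 0.
Substituting the known values and solving for h(5):
  -3·h(5) = -129
  h(5) = 43.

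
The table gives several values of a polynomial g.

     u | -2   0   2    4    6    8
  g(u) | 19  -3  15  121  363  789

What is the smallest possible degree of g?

Forward differences of the values at u = -2, 0, 2, 4, 6, 8:
  g  : 19  -3  15  121  363  789
  Δ  : -22  18  106  242  426
  Δ^2: 40  88  136  184
  Δ^3: 48  48  48
  Δ^4: 0  0
  Δ^5: 0
The third differences are constant (48) and nonzero, while all higher differences vanish, so the minimal degree is 3.

3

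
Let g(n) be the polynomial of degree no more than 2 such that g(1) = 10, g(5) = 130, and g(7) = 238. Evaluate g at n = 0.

0

Using the Lagrange interpolation formula with nodes 1, 5, 7:
  L_0(n) = (n - 5)(n - 7) / 24
  L_1(n) = (n - 1)(n - 7) / -8
  L_2(n) = (n - 1)(n - 5) / 12
Then g(n) = 10·L_0(n) + 130·L_1(n) + 238·L_2(n).
Expanding and collecting terms gives g(n) = 4n^2 + 6n.
Evaluating at n = 0: g(0) = 0.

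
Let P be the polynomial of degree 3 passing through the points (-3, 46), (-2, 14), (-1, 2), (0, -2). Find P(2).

Forward differences of the values at s = -3, -2, -1, 0:
  P  : 46  14  2  -2
  Δ  : -32  -12  -4
  Δ^2: 20  8
  Δ^3: -12
The third differences are constant, confirming degree 3.
Interpolating (Newton forward form) and evaluating at s = 2 gives P(2) = -34.

-34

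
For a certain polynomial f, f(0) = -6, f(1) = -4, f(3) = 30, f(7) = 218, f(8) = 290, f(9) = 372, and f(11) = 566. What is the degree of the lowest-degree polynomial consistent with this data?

Divided differences on the nodes 0, 1, 3, 7, 8, 9, 11:
  order 0: -6  -4  30  218  290  372  566
  order 1: 2  17  47  72  82  97
  order 2: 5  5  5  5  5
  order 3: 0  0  0  0
  order 4: 0  0  0
  order 5: 0  0
  order 6: 0
The order-2 divided differences are all 5 (nonzero) and every higher order vanishes, so the data lies on a polynomial of degree exactly 2.

2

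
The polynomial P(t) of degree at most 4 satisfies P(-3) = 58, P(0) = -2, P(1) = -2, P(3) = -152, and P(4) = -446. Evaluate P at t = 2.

-32

Using the Lagrange interpolation formula with nodes -3, 0, 1, 3, 4:
  L_0(t) = t(t - 1)(t - 3)(t - 4) / 504
  L_1(t) = (t + 3)(t - 1)(t - 3)(t - 4) / -36
  L_2(t) = (t + 3)t(t - 3)(t - 4) / 24
  L_3(t) = (t + 3)t(t - 1)(t - 4) / -36
  L_4(t) = (t + 3)t(t - 1)(t - 3) / 84
Then P(t) = 58·L_0(t) - 2·L_1(t) - 2·L_2(t) - 152·L_3(t) - 446·L_4(t).
Expanding and collecting terms gives P(t) = -t^4 - 4t^3 + 4t^2 + t - 2.
Evaluating at t = 2: P(2) = -32.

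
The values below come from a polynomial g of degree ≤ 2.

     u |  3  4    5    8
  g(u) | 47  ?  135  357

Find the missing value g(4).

85

The 3 known points determine the degree-2 polynomial uniquely.
Write g(u) = au^2 + bu + c. Substituting each data point gives a linear system:
  9a + 3b + c = 47
  25a + 5b + c = 135
  64a + 8b + c = 357
Solving the system yields a = 6, b = -4, c = 5.
So g(u) = 6u² - 4u + 5.
Then g(4) = 85.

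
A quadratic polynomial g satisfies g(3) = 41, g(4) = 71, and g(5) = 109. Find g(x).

g(x) = 4x^2 + 2x - 1

Write g(x) = ax^2 + bx + c. Substituting each data point gives a linear system:
  9a + 3b + c = 41
  16a + 4b + c = 71
  25a + 5b + c = 109
Solving the system yields a = 4, b = 2, c = -1.
So g(x) = 4x^2 + 2x - 1.
Check: g(4) = 71. ✓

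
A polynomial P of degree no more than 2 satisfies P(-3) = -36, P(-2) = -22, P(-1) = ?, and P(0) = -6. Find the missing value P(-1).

-12

The 3 known points determine the degree-2 polynomial uniquely.
Write P(u) = au^2 + bu + c. Substituting each data point gives a linear system:
  9a - 3b + c = -36
  4a - 2b + c = -22
  c = -6
Solving the system yields a = -2, b = 4, c = -6.
So P(u) = -2u^2 + 4u - 6.
Then P(-1) = -12.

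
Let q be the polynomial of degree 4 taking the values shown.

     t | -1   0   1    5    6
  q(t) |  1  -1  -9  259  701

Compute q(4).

51

Using the Lagrange interpolation formula with nodes -1, 0, 1, 5, 6:
  L_0(t) = t(t - 1)(t - 5)(t - 6) / 84
  L_1(t) = (t + 1)(t - 1)(t - 5)(t - 6) / -30
  L_2(t) = (t + 1)t(t - 5)(t - 6) / 40
  L_3(t) = (t + 1)t(t - 1)(t - 6) / -120
  L_4(t) = (t + 1)t(t - 1)(t - 5) / 210
Then q(t) = 1·L_0(t) - 1·L_1(t) - 9·L_2(t) + 259·L_3(t) + 701·L_4(t).
Expanding and collecting terms gives q(t) = t⁴ - 2t³ - 4t² - 3t - 1.
Evaluating at t = 4: q(4) = 51.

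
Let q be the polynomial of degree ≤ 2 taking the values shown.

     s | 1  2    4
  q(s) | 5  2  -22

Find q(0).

Write q(s) = as^2 + bs + c. Substituting each data point gives a linear system:
  a + b + c = 5
  4a + 2b + c = 2
  16a + 4b + c = -22
Solving the system yields a = -3, b = 6, c = 2.
So q(s) = -3s^2 + 6s + 2.
Then q(0) = 2.

2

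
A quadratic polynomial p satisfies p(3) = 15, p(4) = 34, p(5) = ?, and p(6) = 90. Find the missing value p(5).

59

On equispaced nodes a degree-2 polynomial has vanishing third forward difference, so
  - p(3) + 3·p(4) - 3·p(5) + p(6) = 0.
Substituting the known values and solving for p(5):
  -3·p(5) = -177
  p(5) = 59.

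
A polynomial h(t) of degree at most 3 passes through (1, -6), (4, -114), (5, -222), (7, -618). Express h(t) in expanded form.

h(t) = -2t^3 + 2t^2 - 4t - 2

Using the Lagrange interpolation formula with nodes 1, 4, 5, 7:
  L_0(t) = (t - 4)(t - 5)(t - 7) / -72
  L_1(t) = (t - 1)(t - 5)(t - 7) / 9
  L_2(t) = (t - 1)(t - 4)(t - 7) / -8
  L_3(t) = (t - 1)(t - 4)(t - 5) / 36
Then h(t) = -6·L_0(t) - 114·L_1(t) - 222·L_2(t) - 618·L_3(t).
Expanding and collecting terms gives h(t) = -2t^3 + 2t^2 - 4t - 2.
Check: h(4) = -114. ✓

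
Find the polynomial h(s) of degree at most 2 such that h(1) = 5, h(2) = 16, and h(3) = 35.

h(s) = 4s^2 - s + 2

Write h(s) = as^2 + bs + c. Substituting each data point gives a linear system:
  a + b + c = 5
  4a + 2b + c = 16
  9a + 3b + c = 35
Solving the system yields a = 4, b = -1, c = 2.
So h(s) = 4s^2 - s + 2.
Check: h(2) = 16. ✓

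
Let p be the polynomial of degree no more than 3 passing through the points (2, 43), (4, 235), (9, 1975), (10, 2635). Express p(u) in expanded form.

p(u) = 2u^3 + 6u^2 + 4u - 5

Using the Lagrange interpolation formula with nodes 2, 4, 9, 10:
  L_0(u) = (u - 4)(u - 9)(u - 10) / -112
  L_1(u) = (u - 2)(u - 9)(u - 10) / 60
  L_2(u) = (u - 2)(u - 4)(u - 10) / -35
  L_3(u) = (u - 2)(u - 4)(u - 9) / 48
Then p(u) = 43·L_0(u) + 235·L_1(u) + 1975·L_2(u) + 2635·L_3(u).
Expanding and collecting terms gives p(u) = 2u^3 + 6u^2 + 4u - 5.
Check: p(10) = 2635. ✓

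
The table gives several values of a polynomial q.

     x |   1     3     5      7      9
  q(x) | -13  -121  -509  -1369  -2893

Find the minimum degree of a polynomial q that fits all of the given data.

Forward differences of the values at x = 1, 3, 5, 7, 9:
  q  : -13  -121  -509  -1369  -2893
  Δ  : -108  -388  -860  -1524
  Δ^2: -280  -472  -664
  Δ^3: -192  -192
  Δ^4: 0
The third differences are constant (-192) and nonzero, while all higher differences vanish, so the minimal degree is 3.

3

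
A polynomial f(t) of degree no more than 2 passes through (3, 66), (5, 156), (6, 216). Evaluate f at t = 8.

Using the Lagrange interpolation formula with nodes 3, 5, 6:
  L_0(t) = (t - 5)(t - 6) / 6
  L_1(t) = (t - 3)(t - 6) / -2
  L_2(t) = (t - 3)(t - 5) / 3
Then f(t) = 66·L_0(t) + 156·L_1(t) + 216·L_2(t).
Expanding and collecting terms gives f(t) = 5t^2 + 5t + 6.
Evaluating at t = 8: f(8) = 366.

366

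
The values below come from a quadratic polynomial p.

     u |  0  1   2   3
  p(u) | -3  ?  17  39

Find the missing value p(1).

3

The 3 known points determine the degree-2 polynomial uniquely.
Write p(u) = au^2 + bu + c. Substituting each data point gives a linear system:
  c = -3
  4a + 2b + c = 17
  9a + 3b + c = 39
Solving the system yields a = 4, b = 2, c = -3.
So p(u) = 4u^2 + 2u - 3.
Then p(1) = 3.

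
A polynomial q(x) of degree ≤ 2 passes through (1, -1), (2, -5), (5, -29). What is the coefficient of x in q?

Write q(x) = ax^2 + bx + c. Substituting each data point gives a linear system:
  a + b + c = -1
  4a + 2b + c = -5
  25a + 5b + c = -29
Solving the system yields a = -1, b = -1, c = 1.
So q(x) = -x^2 - x + 1.
The coefficient of x is -1.

-1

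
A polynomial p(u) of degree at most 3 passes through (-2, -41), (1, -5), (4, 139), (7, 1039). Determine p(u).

Write p(u) = au^3 + bu^2 + cu + d. Substituting each data point gives a linear system:
  -8a + 4b - 2c + d = -41
  a + b + c + d = -5
  64a + 16b + 4c + d = 139
  343a + 49b + 7c + d = 1039
Solving the system yields a = 4, b = -6, c = -6, d = 3.
So p(u) = 4u^3 - 6u^2 - 6u + 3.
Check: p(1) = -5. ✓

p(u) = 4u^3 - 6u^2 - 6u + 3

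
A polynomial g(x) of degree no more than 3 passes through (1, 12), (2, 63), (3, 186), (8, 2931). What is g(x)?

g(x) = 5x^3 + 6x^2 - 2x + 3

Using the Lagrange interpolation formula with nodes 1, 2, 3, 8:
  L_0(x) = (x - 2)(x - 3)(x - 8) / -14
  L_1(x) = (x - 1)(x - 3)(x - 8) / 6
  L_2(x) = (x - 1)(x - 2)(x - 8) / -10
  L_3(x) = (x - 1)(x - 2)(x - 3) / 210
Then g(x) = 12·L_0(x) + 63·L_1(x) + 186·L_2(x) + 2931·L_3(x).
Expanding and collecting terms gives g(x) = 5x^3 + 6x^2 - 2x + 3.
Check: g(2) = 63. ✓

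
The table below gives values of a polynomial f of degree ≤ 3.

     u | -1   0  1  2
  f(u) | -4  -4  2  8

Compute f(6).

Forward differences of the values at u = -1, 0, 1, 2:
  f  : -4  -4  2  8
  Δ  : 0  6  6
  Δ^2: 6  0
  Δ^3: -6
The third differences are constant, confirming degree 3.
Interpolating (Newton forward form) and evaluating at u = 6 gives f(6) = -88.

-88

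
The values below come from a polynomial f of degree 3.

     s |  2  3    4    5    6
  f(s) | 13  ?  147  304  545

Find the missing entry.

56

The 4 known points determine the degree-3 polynomial uniquely.
Write f(s) = as^3 + bs^2 + cs + d. Substituting each data point gives a linear system:
  8a + 4b + 2c + d = 13
  64a + 16b + 4c + d = 147
  125a + 25b + 5c + d = 304
  216a + 36b + 6c + d = 545
Solving the system yields a = 3, b = -3, c = 1, d = -1.
So f(s) = 3s³ - 3s² + s - 1.
Then f(3) = 56.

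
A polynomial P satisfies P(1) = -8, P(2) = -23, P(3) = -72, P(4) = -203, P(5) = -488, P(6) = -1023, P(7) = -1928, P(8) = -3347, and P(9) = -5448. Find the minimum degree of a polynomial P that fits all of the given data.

Forward differences of the values at u = 1, 2, 3, 4, 5, 6, 7, 8, 9:
  P  : -8  -23  -72  -203  -488  -1023  -1928  -3347  -5448
  Δ  : -15  -49  -131  -285  -535  -905  -1419  -2101
  Δ^2: -34  -82  -154  -250  -370  -514  -682
  Δ^3: -48  -72  -96  -120  -144  -168
  Δ^4: -24  -24  -24  -24  -24
  Δ^5: 0  0  0  0
  Δ^6: 0  0  0
  Δ^7: 0  0
  Δ^8: 0
The fourth differences are constant (-24) and nonzero, while all higher differences vanish, so the minimal degree is 4.

4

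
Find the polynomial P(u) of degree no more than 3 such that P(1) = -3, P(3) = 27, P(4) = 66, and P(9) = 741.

Using the Lagrange interpolation formula with nodes 1, 3, 4, 9:
  L_0(u) = (u - 3)(u - 4)(u - 9) / -48
  L_1(u) = (u - 1)(u - 4)(u - 9) / 12
  L_2(u) = (u - 1)(u - 3)(u - 9) / -15
  L_3(u) = (u - 1)(u - 3)(u - 4) / 240
Then P(u) = -3·L_0(u) + 27·L_1(u) + 66·L_2(u) + 741·L_3(u).
Expanding and collecting terms gives P(u) = u^3 + 2u - 6.
Check: P(9) = 741. ✓

P(u) = u^3 + 2u - 6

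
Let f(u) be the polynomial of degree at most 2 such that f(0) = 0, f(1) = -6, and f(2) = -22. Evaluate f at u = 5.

-130

Forward differences of the values at u = 0, 1, 2:
  f  : 0  -6  -22
  Δ  : -6  -16
  Δ^2: -10
The second differences are constant, confirming degree 2.
Interpolating (Newton forward form) and evaluating at u = 5 gives f(5) = -130.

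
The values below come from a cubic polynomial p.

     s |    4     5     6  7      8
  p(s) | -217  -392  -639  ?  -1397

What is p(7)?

-970

The 4 known points determine the degree-3 polynomial uniquely.
Write p(s) = as^3 + bs^2 + cs + d. Substituting each data point gives a linear system:
  64a + 16b + 4c + d = -217
  125a + 25b + 5c + d = -392
  216a + 36b + 6c + d = -639
  512a + 64b + 8c + d = -1397
Solving the system yields a = -2, b = -6, c = 1, d = 3.
So p(s) = -2s^3 - 6s^2 + s + 3.
Then p(7) = -970.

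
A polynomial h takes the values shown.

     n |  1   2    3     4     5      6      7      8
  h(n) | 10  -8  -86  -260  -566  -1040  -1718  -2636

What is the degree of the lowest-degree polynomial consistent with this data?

3

Forward differences of the values at n = 1, 2, 3, 4, 5, 6, 7, 8:
  h  : 10  -8  -86  -260  -566  -1040  -1718  -2636
  Δ  : -18  -78  -174  -306  -474  -678  -918
  Δ^2: -60  -96  -132  -168  -204  -240
  Δ^3: -36  -36  -36  -36  -36
  Δ^4: 0  0  0  0
  Δ^5: 0  0  0
  Δ^6: 0  0
  Δ^7: 0
The third differences are constant (-36) and nonzero, while all higher differences vanish, so the minimal degree is 3.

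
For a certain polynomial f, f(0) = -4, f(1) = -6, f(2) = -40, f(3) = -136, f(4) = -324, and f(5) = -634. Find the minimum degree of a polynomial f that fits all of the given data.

Forward differences of the values at u = 0, 1, 2, 3, 4, 5:
  f  : -4  -6  -40  -136  -324  -634
  Δ  : -2  -34  -96  -188  -310
  Δ^2: -32  -62  -92  -122
  Δ^3: -30  -30  -30
  Δ^4: 0  0
  Δ^5: 0
The third differences are constant (-30) and nonzero, while all higher differences vanish, so the minimal degree is 3.

3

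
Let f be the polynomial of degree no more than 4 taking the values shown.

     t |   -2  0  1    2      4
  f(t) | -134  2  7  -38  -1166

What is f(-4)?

-1838

Using the Lagrange interpolation formula with nodes -2, 0, 1, 2, 4:
  L_0(t) = t(t - 1)(t - 2)(t - 4) / 144
  L_1(t) = (t + 2)(t - 1)(t - 2)(t - 4) / -16
  L_2(t) = (t + 2)t(t - 2)(t - 4) / 9
  L_3(t) = (t + 2)t(t - 1)(t - 4) / -16
  L_4(t) = (t + 2)t(t - 1)(t - 2) / 144
Then f(t) = -134·L_0(t) + 2·L_1(t) + 7·L_2(t) - 38·L_3(t) - 1166·L_4(t).
Expanding and collecting terms gives f(t) = -6t^4 + 5t^3 + 2t^2 + 4t + 2.
Evaluating at t = -4: f(-4) = -1838.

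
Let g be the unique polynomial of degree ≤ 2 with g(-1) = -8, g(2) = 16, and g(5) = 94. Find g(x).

g(x) = 3x^2 + 5x - 6

Write g(x) = ax^2 + bx + c. Substituting each data point gives a linear system:
  a - b + c = -8
  4a + 2b + c = 16
  25a + 5b + c = 94
Solving the system yields a = 3, b = 5, c = -6.
So g(x) = 3x^2 + 5x - 6.
Check: g(2) = 16. ✓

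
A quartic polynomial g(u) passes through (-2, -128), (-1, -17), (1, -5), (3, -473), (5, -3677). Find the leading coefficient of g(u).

-6

Write g(u) = au^4 + bu^3 + cu^2 + du + e. Substituting each data point gives a linear system:
  16a - 8b + 4c - 2d + e = -128
  a - b + c - d + e = -17
  a + b + c + d + e = -5
  81a + 27b + 9c + 3d + e = -473
  625a + 125b + 25c + 5d + e = -3677
Solving the system yields a = -6, b = 1, c = -3, d = 5, e = -2.
So g(u) = -6u^4 + u^3 - 3u^2 + 5u - 2.
The leading coefficient is -6.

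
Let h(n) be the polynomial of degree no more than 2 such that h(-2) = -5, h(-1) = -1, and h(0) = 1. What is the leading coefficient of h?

Write h(n) = an^2 + bn + c. Substituting each data point gives a linear system:
  4a - 2b + c = -5
  a - b + c = -1
  c = 1
Solving the system yields a = -1, b = 1, c = 1.
So h(n) = -n² + n + 1.
The leading coefficient is -1.

-1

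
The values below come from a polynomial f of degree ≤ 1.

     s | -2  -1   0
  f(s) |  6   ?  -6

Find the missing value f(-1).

0

The 2 known points determine the degree-1 polynomial uniquely.
Write f(s) = as + b. Substituting each data point gives a linear system:
  -2a + b = 6
  b = -6
Solving the system yields a = -6, b = -6.
So f(s) = -6s - 6.
Then f(-1) = 0.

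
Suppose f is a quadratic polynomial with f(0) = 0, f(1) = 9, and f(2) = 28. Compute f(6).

204

Forward differences of the values at s = 0, 1, 2:
  f  : 0  9  28
  Δ  : 9  19
  Δ^2: 10
The second differences are constant, confirming degree 2.
Interpolating (Newton forward form) and evaluating at s = 6 gives f(6) = 204.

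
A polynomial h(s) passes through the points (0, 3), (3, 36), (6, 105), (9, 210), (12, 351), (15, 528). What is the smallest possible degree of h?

2

Forward differences of the values at s = 0, 3, 6, 9, 12, 15:
  h  : 3  36  105  210  351  528
  Δ  : 33  69  105  141  177
  Δ^2: 36  36  36  36
  Δ^3: 0  0  0
  Δ^4: 0  0
  Δ^5: 0
The second differences are constant (36) and nonzero, while all higher differences vanish, so the minimal degree is 2.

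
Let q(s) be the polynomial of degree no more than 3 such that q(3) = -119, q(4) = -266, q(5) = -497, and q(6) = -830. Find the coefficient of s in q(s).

Write q(s) = as^3 + bs^2 + cs + d. Substituting each data point gives a linear system:
  27a + 9b + 3c + d = -119
  64a + 16b + 4c + d = -266
  125a + 25b + 5c + d = -497
  216a + 36b + 6c + d = -830
Solving the system yields a = -3, b = -6, c = 6, d = -2.
So q(s) = -3s³ - 6s² + 6s - 2.
The coefficient of s is 6.

6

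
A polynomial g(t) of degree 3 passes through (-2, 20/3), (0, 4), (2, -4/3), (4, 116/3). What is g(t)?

g(t) = t^3 - (1/3)t^2 - 6t + 4

Using the Lagrange interpolation formula with nodes -2, 0, 2, 4:
  L_0(t) = t(t - 2)(t - 4) / -48
  L_1(t) = (t + 2)(t - 2)(t - 4) / 16
  L_2(t) = (t + 2)t(t - 4) / -16
  L_3(t) = (t + 2)t(t - 2) / 48
Then g(t) = 20/3·L_0(t) + 4·L_1(t) - 4/3·L_2(t) + 116/3·L_3(t).
Expanding and collecting terms gives g(t) = t^3 - (1/3)t^2 - 6t + 4.
Check: g(4) = 116/3. ✓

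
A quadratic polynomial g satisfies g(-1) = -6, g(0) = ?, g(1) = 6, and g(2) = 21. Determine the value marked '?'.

The 3 known points determine the degree-2 polynomial uniquely.
Write g(s) = as^2 + bs + c. Substituting each data point gives a linear system:
  a - b + c = -6
  a + b + c = 6
  4a + 2b + c = 21
Solving the system yields a = 3, b = 6, c = -3.
So g(s) = 3s^2 + 6s - 3.
Then g(0) = -3.

-3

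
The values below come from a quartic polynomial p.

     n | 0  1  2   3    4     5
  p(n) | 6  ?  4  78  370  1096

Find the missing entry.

On equispaced nodes a degree-4 polynomial has vanishing fifth forward difference, so
  - p(0) + 5·p(1) - 10·p(2) + 10·p(3) - 5·p(4) + p(5) = 0.
Substituting the known values and solving for p(1):
  5·p(1) = 20
  p(1) = 4.

4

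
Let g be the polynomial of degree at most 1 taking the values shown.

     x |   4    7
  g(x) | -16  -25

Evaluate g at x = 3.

-13

Write g(x) = ax + b. Substituting each data point gives a linear system:
  4a + b = -16
  7a + b = -25
Solving the system yields a = -3, b = -4.
So g(x) = -3x - 4.
Then g(3) = -13.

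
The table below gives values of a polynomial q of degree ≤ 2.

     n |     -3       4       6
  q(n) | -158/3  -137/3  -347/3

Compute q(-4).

Using the Lagrange interpolation formula with nodes -3, 4, 6:
  L_0(n) = (n - 4)(n - 6) / 63
  L_1(n) = (n + 3)(n - 6) / -14
  L_2(n) = (n + 3)(n - 4) / 18
Then q(n) = -158/3·L_0(n) - 137/3·L_1(n) - 347/3·L_2(n).
Expanding and collecting terms gives q(n) = -4n^2 + 5n - 5/3.
Evaluating at n = -4: q(-4) = -257/3.

-257/3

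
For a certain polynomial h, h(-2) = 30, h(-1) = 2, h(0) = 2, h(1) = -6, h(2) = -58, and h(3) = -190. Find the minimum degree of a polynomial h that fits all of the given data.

Forward differences of the values at s = -2, -1, 0, 1, 2, 3:
  h  : 30  2  2  -6  -58  -190
  Δ  : -28  0  -8  -52  -132
  Δ^2: 28  -8  -44  -80
  Δ^3: -36  -36  -36
  Δ^4: 0  0
  Δ^5: 0
The third differences are constant (-36) and nonzero, while all higher differences vanish, so the minimal degree is 3.

3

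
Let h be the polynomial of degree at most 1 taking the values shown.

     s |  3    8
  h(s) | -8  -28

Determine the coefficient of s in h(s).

-4

Write h(s) = as + b. Substituting each data point gives a linear system:
  3a + b = -8
  8a + b = -28
Solving the system yields a = -4, b = 4.
So h(s) = -4s + 4.
The leading coefficient is -4.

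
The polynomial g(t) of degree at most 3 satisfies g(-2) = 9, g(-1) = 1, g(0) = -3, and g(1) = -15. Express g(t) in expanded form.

Write g(t) = at^3 + bt^2 + ct + d. Substituting each data point gives a linear system:
  -8a + 4b - 2c + d = 9
  -a + b - c + d = 1
  d = -3
  a + b + c + d = -15
Solving the system yields a = -2, b = -4, c = -6, d = -3.
So g(t) = -2t^3 - 4t^2 - 6t - 3.
Check: g(0) = -3. ✓

g(t) = -2t^3 - 4t^2 - 6t - 3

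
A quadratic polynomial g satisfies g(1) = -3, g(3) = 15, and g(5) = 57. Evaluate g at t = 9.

Write g(t) = at^2 + bt + c. Substituting each data point gives a linear system:
  a + b + c = -3
  9a + 3b + c = 15
  25a + 5b + c = 57
Solving the system yields a = 3, b = -3, c = -3.
So g(t) = 3t^2 - 3t - 3.
Then g(9) = 213.

213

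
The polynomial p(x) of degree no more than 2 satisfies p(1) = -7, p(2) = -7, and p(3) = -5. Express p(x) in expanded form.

Write p(x) = ax^2 + bx + c. Substituting each data point gives a linear system:
  a + b + c = -7
  4a + 2b + c = -7
  9a + 3b + c = -5
Solving the system yields a = 1, b = -3, c = -5.
So p(x) = x² - 3x - 5.
Check: p(1) = -7. ✓

p(x) = x^2 - 3x - 5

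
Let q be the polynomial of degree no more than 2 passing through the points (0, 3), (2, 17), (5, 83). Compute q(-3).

27

Write q(u) = au^2 + bu + c. Substituting each data point gives a linear system:
  c = 3
  4a + 2b + c = 17
  25a + 5b + c = 83
Solving the system yields a = 3, b = 1, c = 3.
So q(u) = 3u^2 + u + 3.
Then q(-3) = 27.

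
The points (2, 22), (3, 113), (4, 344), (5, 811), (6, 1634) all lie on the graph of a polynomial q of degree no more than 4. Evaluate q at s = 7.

Using the Lagrange interpolation formula with nodes 2, 3, 4, 5, 6:
  L_0(s) = (s - 3)(s - 4)(s - 5)(s - 6) / 24
  L_1(s) = (s - 2)(s - 4)(s - 5)(s - 6) / -6
  L_2(s) = (s - 2)(s - 3)(s - 5)(s - 6) / 4
  L_3(s) = (s - 2)(s - 3)(s - 4)(s - 6) / -6
  L_4(s) = (s - 2)(s - 3)(s - 4)(s - 5) / 24
Then q(s) = 22·L_0(s) + 113·L_1(s) + 344·L_2(s) + 811·L_3(s) + 1634·L_4(s).
Expanding and collecting terms gives q(s) = s^4 + 2s^3 - 3s^2 + 3s - 4.
Evaluating at s = 7: q(7) = 2957.

2957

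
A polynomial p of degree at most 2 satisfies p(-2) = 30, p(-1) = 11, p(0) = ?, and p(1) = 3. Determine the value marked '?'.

The 3 known points determine the degree-2 polynomial uniquely.
Write p(s) = as^2 + bs + c. Substituting each data point gives a linear system:
  4a - 2b + c = 30
  a - b + c = 11
  a + b + c = 3
Solving the system yields a = 5, b = -4, c = 2.
So p(s) = 5s^2 - 4s + 2.
Then p(0) = 2.

2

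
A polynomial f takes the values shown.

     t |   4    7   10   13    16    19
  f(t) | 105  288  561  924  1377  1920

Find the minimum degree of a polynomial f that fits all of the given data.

2

Forward differences of the values at t = 4, 7, 10, 13, 16, 19:
  f  : 105  288  561  924  1377  1920
  Δ  : 183  273  363  453  543
  Δ^2: 90  90  90  90
  Δ^3: 0  0  0
  Δ^4: 0  0
  Δ^5: 0
The second differences are constant (90) and nonzero, while all higher differences vanish, so the minimal degree is 2.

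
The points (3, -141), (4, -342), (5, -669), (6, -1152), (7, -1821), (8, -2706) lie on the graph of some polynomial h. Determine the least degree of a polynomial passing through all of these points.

3

Forward differences of the values at x = 3, 4, 5, 6, 7, 8:
  h  : -141  -342  -669  -1152  -1821  -2706
  Δ  : -201  -327  -483  -669  -885
  Δ^2: -126  -156  -186  -216
  Δ^3: -30  -30  -30
  Δ^4: 0  0
  Δ^5: 0
The third differences are constant (-30) and nonzero, while all higher differences vanish, so the minimal degree is 3.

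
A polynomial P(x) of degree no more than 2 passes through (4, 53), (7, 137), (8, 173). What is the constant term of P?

Write P(x) = ax^2 + bx + c. Substituting each data point gives a linear system:
  16a + 4b + c = 53
  49a + 7b + c = 137
  64a + 8b + c = 173
Solving the system yields a = 2, b = 6, c = -3.
So P(x) = 2x^2 + 6x - 3.
The constant term is -3.

-3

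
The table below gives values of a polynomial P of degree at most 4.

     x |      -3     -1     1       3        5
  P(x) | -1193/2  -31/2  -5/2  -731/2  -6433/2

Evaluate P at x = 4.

Using the Lagrange interpolation formula with nodes -3, -1, 1, 3, 5:
  L_0(x) = (x + 1)(x - 1)(x - 3)(x - 5) / 384
  L_1(x) = (x + 3)(x - 1)(x - 3)(x - 5) / -96
  L_2(x) = (x + 3)(x + 1)(x - 3)(x - 5) / 64
  L_3(x) = (x + 3)(x + 1)(x - 1)(x - 5) / -96
  L_4(x) = (x + 3)(x + 1)(x - 1)(x - 3) / 384
Then P(x) = -1193/2·L_0(x) - 31/2·L_1(x) - 5/2·L_2(x) - 731/2·L_3(x) - 6433/2·L_4(x).
Expanding and collecting terms gives P(x) = -6x^4 + 4x^3 + x^2 + (5/2)x - 4.
Evaluating at x = 4: P(4) = -1258.

-1258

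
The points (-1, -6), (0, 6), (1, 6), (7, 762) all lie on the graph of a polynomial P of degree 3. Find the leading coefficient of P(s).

3

Write P(s) = as^3 + bs^2 + cs + d. Substituting each data point gives a linear system:
  -a + b - c + d = -6
  d = 6
  a + b + c + d = 6
  343a + 49b + 7c + d = 762
Solving the system yields a = 3, b = -6, c = 3, d = 6.
So P(s) = 3s^3 - 6s^2 + 3s + 6.
The leading coefficient is 3.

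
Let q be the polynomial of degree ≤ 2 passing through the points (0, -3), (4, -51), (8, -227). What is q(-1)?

Write q(n) = an^2 + bn + c. Substituting each data point gives a linear system:
  c = -3
  16a + 4b + c = -51
  64a + 8b + c = -227
Solving the system yields a = -4, b = 4, c = -3.
So q(n) = -4n^2 + 4n - 3.
Then q(-1) = -11.

-11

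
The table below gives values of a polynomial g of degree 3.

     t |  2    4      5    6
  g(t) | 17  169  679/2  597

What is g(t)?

g(t) = 3t^3 - (3/2)t^2 + t - 3

Write g(t) = at^3 + bt^2 + ct + d. Substituting each data point gives a linear system:
  8a + 4b + 2c + d = 17
  64a + 16b + 4c + d = 169
  125a + 25b + 5c + d = 679/2
  216a + 36b + 6c + d = 597
Solving the system yields a = 3, b = -3/2, c = 1, d = -3.
So g(t) = 3t^3 - (3/2)t^2 + t - 3.
Check: g(6) = 597. ✓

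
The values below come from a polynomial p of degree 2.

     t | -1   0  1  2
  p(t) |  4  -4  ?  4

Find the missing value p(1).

-4

The 3 known points determine the degree-2 polynomial uniquely.
Write p(t) = at^2 + bt + c. Substituting each data point gives a linear system:
  a - b + c = 4
  c = -4
  4a + 2b + c = 4
Solving the system yields a = 4, b = -4, c = -4.
So p(t) = 4t^2 - 4t - 4.
Then p(1) = -4.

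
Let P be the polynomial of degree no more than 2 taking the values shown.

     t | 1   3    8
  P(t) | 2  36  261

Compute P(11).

492

Using the Lagrange interpolation formula with nodes 1, 3, 8:
  L_0(t) = (t - 3)(t - 8) / 14
  L_1(t) = (t - 1)(t - 8) / -10
  L_2(t) = (t - 1)(t - 3) / 35
Then P(t) = 2·L_0(t) + 36·L_1(t) + 261·L_2(t).
Expanding and collecting terms gives P(t) = 4t² + t - 3.
Evaluating at t = 11: P(11) = 492.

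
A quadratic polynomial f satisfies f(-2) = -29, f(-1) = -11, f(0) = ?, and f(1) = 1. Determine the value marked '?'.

-1

On equispaced nodes a degree-2 polynomial has vanishing third forward difference, so
  - f(-2) + 3·f(-1) - 3·f(0) + f(1) = 0.
Substituting the known values and solving for f(0):
  -3·f(0) = 3
  f(0) = -1.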